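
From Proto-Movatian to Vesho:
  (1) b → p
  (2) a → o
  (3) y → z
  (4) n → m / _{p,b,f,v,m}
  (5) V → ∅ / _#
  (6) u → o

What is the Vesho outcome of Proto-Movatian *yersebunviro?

Vesho: *yersebunviro
  yersebunviro → yersepunviro   [unconditioned shift]
  yersepunviro (rule 2 does not apply)
  yersepunviro → zersepunviro   [unconditioned shift]
  zersepunviro → zersepumviro   [nasal place assimilation]
  zersepumviro → zersepumvir   [apocope]
  zersepumvir → zersepomvir   [vowel merger]
  giving Vesho zersepomvir.

zersepomvir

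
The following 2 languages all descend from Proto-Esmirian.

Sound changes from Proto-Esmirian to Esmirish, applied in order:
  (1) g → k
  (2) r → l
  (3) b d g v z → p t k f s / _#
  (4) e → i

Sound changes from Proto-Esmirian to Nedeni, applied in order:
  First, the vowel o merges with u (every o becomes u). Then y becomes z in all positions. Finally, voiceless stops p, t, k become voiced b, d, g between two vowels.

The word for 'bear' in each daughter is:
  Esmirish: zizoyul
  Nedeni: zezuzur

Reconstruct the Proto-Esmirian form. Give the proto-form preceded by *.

*zezoyur

Position 5: Esmirish has y, Nedeni has z. Esmirish preserves y here (none of its changes turn any other segment into y), so the proto-segment is *y.
Position 7: Esmirish has l, Nedeni has r. Nedeni preserves r here (none of its changes turn any other segment into r), so the proto-segment is *r.
Position 2: Esmirish has i, Nedeni has e. Nedeni preserves e here (none of its changes turn any other segment into e), so the proto-segment is *e.
Continuing position by position gives *zezoyur; check it forward:
Esmirish: *zezoyur > zezoyul > zizoyul  (by unconditioned shift, vowel merger)
Nedeni: *zezoyur > zezuyur > zezuzur  (by vowel merger, unconditioned shift)
*zezoyur is the unique common source.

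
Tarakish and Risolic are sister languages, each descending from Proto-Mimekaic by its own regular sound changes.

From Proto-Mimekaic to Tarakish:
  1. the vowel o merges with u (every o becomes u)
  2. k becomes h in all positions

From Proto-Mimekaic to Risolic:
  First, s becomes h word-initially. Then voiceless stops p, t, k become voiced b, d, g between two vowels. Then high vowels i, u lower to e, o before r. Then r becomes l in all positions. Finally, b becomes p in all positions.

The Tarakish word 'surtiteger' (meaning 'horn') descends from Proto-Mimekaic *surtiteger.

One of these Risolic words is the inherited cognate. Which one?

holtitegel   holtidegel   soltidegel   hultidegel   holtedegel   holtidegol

holtidegel

Risolic: *surtiteger
  surtiteger → hurtiteger   [debuccalisation]
  hurtiteger → hurtideger   [intervocalic voicing]
  hurtideger → hortideger   [pre-rhotic lowering]
  hortideger → holtidegel   [unconditioned shift]
  holtidegel (rule 5 does not apply)
  giving Risolic holtidegel.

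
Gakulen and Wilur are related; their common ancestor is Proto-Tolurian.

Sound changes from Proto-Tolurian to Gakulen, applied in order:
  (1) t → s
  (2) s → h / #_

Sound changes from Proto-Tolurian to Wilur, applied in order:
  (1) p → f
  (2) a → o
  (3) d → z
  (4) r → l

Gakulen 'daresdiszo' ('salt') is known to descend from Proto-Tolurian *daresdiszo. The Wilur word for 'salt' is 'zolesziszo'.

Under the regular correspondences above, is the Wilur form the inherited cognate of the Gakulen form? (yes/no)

Derive the expected Wilur reflex of *daresdiszo:
Wilur: *daresdiszo
  daresdiszo (rule 1 does not apply)
  daresdiszo → doresdiszo   [vowel merger]
  doresdiszo → zoresziszo   [unconditioned shift]
  zoresziszo → zolesziszo   [unconditioned shift]
  giving Wilur zolesziszo.
Wilur 'zolesziszo' matches the regular reflex exactly, so the pair is cognate.

yes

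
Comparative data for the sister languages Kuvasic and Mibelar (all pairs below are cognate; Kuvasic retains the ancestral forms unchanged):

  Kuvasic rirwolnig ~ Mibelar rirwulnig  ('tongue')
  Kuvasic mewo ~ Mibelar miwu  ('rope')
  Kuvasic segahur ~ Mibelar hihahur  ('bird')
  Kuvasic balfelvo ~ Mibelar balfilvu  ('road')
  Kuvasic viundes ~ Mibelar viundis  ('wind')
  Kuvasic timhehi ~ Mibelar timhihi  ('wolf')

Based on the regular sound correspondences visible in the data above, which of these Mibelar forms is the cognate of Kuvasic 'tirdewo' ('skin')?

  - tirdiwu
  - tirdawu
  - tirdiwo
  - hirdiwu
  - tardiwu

tirdiwu

mewo ~ miwu, segahur ~ hihahur — Kuvasic e corresponds to Mibelar i after a consonant, before a consonant other than r, m, n, p, b, f, v.
mewo ~ miwu, balfelvo ~ balfilvu — Kuvasic o corresponds to Mibelar u word-finally.
Applying these to Kuvasic 'tirdewo':
  tirdewo → tirdiwo   (e→i after a consonant, before a consonant other than r, m, n, p, b, f, v)
  tirdiwo → tirdiwu   (o→u word-finally)
So the Mibelar cognate is 'tirdiwu'.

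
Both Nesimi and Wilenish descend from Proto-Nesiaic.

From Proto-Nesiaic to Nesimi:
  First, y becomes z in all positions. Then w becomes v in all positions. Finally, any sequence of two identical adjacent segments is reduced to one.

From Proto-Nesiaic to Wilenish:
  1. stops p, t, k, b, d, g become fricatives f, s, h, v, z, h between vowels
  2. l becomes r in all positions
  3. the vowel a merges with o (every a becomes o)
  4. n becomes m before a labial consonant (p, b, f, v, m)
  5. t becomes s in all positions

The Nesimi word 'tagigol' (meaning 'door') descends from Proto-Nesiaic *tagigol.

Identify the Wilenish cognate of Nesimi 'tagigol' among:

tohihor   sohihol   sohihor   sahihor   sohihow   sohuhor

Wilenish: *tagigol
  tagigol → tahihol   [intervocalic lenition]
  tahihol → tahihor   [unconditioned shift]
  tahihor → tohihor   [vowel merger]
  tohihor (rule 4 does not apply)
  tohihor → sohihor   [unconditioned shift]
  giving Wilenish sohihor.
Among the options, 'sohihor' alone shows every Wilenish change applied in order.

sohihor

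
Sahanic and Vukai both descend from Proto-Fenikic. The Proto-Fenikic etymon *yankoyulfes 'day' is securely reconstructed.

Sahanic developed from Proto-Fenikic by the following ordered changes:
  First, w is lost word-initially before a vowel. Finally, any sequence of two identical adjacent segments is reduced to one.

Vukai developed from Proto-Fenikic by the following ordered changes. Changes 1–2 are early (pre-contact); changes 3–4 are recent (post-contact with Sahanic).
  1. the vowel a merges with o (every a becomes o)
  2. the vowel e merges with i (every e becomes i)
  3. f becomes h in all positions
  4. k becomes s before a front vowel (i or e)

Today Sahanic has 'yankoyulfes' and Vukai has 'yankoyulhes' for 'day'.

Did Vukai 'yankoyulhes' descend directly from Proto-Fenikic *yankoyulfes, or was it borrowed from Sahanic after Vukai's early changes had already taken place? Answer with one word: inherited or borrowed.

borrowed

If inherited, *yankoyulfes would pass through all of Vukai's changes:
Vukai: start from *yankoyulfes.
  rule 1 (vowel merger): yankoyulfes → yonkoyulfes
  rule 2 (vowel merger): yonkoyulfes → yonkoyulfis
  rule 3 (unconditioned shift): yonkoyulfis → yonkoyulhis
  rule 4: no change — yonkoyulhis
  ⇒ Vukai yonkoyulhis
If borrowed from Sahanic 'yankoyulfes' after the early changes, it would undergo only the recent ones:
  rule 3 (unconditioned shift): yankoyulfes → yankoyulhes
  rule 4 (palatalisation): no change (yankoyulhes)
  ⇒ as a loan: yankoyulhes
Vukai 'yankoyulhes' matches the loan outcome 'yankoyulhes', not the inherited 'yonkoyulhis' — it skipped the early Vukai changes, so it was borrowed from Sahanic.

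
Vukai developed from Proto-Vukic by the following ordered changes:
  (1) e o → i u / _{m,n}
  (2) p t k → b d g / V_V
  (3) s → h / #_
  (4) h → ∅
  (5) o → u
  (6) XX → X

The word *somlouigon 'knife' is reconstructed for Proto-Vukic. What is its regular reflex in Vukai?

Vukai: *somlouigon
  somlouigon → sumlouigun   [pre-nasal raising]
  sumlouigun (rule 2 does not apply)
  sumlouigun → humlouigun   [debuccalisation]
  humlouigun → umlouigun   [h-loss]
  umlouigun → umluuigun   [vowel merger]
  umluuigun → umluigun   [degemination]
  giving Vukai umluigun.

umluigun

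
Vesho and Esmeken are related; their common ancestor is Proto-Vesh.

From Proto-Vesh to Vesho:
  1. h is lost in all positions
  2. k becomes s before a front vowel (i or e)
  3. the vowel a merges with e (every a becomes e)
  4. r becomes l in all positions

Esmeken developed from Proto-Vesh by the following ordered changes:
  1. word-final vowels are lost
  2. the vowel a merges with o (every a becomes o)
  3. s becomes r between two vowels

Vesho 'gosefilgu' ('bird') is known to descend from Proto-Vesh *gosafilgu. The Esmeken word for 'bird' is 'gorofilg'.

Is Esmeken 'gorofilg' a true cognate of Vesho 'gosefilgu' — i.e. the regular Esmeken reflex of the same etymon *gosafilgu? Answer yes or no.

Derive the expected Esmeken reflex of *gosafilgu:
Esmeken: *gosafilgu
  gosafilgu → gosafilg   [apocope]
  gosafilg → gosofilg   [vowel merger]
  gosofilg → gorofilg   [rhotacism]
  giving Esmeken gorofilg.
Esmeken 'gorofilg' matches the regular reflex exactly, so the pair is cognate.

yes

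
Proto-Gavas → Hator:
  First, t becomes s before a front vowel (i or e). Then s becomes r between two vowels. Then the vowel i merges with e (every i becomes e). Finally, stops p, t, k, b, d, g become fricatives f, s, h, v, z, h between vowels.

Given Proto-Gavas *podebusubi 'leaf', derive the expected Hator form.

pozevuruve

Hator: *podebusubi
  podebusubi (rule 1 does not apply)
  podebusubi → podeburubi   [rhotacism]
  podeburubi → podeburube   [vowel merger]
  podeburube → pozevuruve   [intervocalic lenition]
  giving Hator pozevuruve.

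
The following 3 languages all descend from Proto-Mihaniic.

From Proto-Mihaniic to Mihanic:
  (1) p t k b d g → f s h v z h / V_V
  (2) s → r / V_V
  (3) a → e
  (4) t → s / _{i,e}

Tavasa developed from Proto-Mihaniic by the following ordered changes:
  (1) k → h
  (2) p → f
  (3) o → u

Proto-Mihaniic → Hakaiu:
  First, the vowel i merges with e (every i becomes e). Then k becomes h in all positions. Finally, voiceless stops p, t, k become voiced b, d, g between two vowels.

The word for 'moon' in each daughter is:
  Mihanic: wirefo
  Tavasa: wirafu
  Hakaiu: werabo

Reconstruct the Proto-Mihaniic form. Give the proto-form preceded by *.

Position 4: Mihanic has e, Tavasa has a, Hakaiu has a. Tavasa preserves a here (none of its changes turn any other segment into a), so the proto-segment is *a.
Position 5: Mihanic has f, Tavasa has f, Hakaiu has b. Taking the neighbouring segments as reconstructed: Mihanic f could go back to *p or *f; Tavasa f could go back to *p or *f; Hakaiu b could go back to *p or *b — the one source consistent with every daughter is *p.
Position 6: Mihanic has o, Tavasa has u, Hakaiu has o. Mihanic preserves o here (none of its changes turn any other segment into o), so the proto-segment is *o.
Continuing position by position gives *wirapo; check it forward:
Mihanic: start from *wirapo.
  rule 1 (intervocalic lenition): wirapo → wirafo
  rule 2: no change — wirafo
  rule 3 (vowel merger): wirafo → wirefo
  rule 4: no change — wirefo
  ⇒ Mihanic wirefo
Tavasa: *wirapo
  wirapo (rule 1 does not apply)
  wirapo → wirafo   [unconditioned shift]
  wirafo → wirafu   [vowel merger]
  giving Tavasa wirafu.
Hakaiu: start from *wirapo.
  rule 1 (vowel merger): wirapo → werapo
  rule 2: no change — werapo
  rule 3 (intervocalic voicing): werapo → werabo
  ⇒ Hakaiu werabo
No other proto-form is consistent with every reflex, so the reconstruction is *wirapo.

*wirapo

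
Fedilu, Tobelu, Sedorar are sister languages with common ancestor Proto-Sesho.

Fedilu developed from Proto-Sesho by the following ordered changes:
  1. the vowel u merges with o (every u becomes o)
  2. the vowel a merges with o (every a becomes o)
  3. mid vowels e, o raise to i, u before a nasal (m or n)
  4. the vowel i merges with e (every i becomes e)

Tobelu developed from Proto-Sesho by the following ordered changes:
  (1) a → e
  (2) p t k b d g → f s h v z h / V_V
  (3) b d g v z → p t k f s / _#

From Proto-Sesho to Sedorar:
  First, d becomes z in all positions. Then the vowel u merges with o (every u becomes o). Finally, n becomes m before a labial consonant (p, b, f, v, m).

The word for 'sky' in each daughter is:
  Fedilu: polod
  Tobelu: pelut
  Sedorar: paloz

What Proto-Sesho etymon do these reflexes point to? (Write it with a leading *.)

*palud

Position 2: Fedilu has o, Tobelu has e, Sedorar has a. Sedorar preserves a here (none of its changes turn any other segment into a), so the proto-segment is *a.
Position 5: Fedilu has d, Tobelu has t, Sedorar has z. Fedilu preserves d here (none of its changes turn any other segment into d), so the proto-segment is *d.
This points to *palud. Verify forward in each daughter:
Fedilu: *palud
  palud → palod   [vowel merger]
  palod → polod   [vowel merger]
  polod (rule 3 does not apply)
  polod (rule 4 does not apply)
  giving Fedilu polod.
Tobelu: start from *palud.
  rule 1 (vowel merger): palud → pelud
  rule 2: no change — pelud
  rule 3 (final devoicing): pelud → pelut
  ⇒ Tobelu pelut
Sedorar: start from *palud.
  rule 1 (unconditioned shift): palud → paluz
  rule 2 (vowel merger): paluz → paloz
  rule 3: no change — paloz
  ⇒ Sedorar paloz
Only *palud yields all of Fedilu polod, Tobelu pelut, Sedorar paloz.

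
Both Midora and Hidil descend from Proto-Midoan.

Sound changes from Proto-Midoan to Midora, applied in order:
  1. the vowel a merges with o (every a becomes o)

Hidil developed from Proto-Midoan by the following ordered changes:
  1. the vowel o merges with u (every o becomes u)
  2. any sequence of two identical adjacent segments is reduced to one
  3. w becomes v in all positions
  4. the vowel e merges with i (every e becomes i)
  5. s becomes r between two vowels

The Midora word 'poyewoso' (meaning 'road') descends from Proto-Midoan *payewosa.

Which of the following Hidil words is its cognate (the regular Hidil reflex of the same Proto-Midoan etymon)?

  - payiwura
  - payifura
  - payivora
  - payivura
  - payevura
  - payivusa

Hidil: *payewosa > payewusa > payevusa > payivusa > payivura  (by vowel merger, unconditioned shift, vowel merger, rhotacism)
The other candidates each miss or misapply at least one Hidil change.

payivura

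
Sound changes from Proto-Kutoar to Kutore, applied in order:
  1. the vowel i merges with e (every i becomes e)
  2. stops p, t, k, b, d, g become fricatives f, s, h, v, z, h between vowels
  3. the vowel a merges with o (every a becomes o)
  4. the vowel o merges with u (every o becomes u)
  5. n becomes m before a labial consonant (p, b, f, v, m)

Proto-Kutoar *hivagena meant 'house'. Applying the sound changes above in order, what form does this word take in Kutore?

Kutore: *hivagena
  hivagena → hevagena   [vowel merger]
  hevagena → hevahena   [intervocalic lenition]
  hevahena → hevoheno   [vowel merger]
  hevoheno → hevuhenu   [vowel merger]
  hevuhenu (rule 5 does not apply)
  giving Kutore hevuhenu.

hevuhenu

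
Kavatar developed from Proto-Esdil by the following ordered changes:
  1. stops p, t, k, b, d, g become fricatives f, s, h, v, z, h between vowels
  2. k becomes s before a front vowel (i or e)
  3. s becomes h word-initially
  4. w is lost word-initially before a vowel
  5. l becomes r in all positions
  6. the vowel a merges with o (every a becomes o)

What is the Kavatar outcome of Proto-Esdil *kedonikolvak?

Kavatar: start from *kedonikolvak.
  rule 1 (intervocalic lenition): kedonikolvak → kezoniholvak
  rule 2 (palatalisation): kezoniholvak → sezoniholvak
  rule 3 (debuccalisation): sezoniholvak → hezoniholvak
  rule 4: no change — hezoniholvak
  rule 5 (unconditioned shift): hezoniholvak → hezonihorvak
  rule 6 (vowel merger): hezonihorvak → hezonihorvok
  ⇒ Kavatar hezonihorvok

hezonihorvok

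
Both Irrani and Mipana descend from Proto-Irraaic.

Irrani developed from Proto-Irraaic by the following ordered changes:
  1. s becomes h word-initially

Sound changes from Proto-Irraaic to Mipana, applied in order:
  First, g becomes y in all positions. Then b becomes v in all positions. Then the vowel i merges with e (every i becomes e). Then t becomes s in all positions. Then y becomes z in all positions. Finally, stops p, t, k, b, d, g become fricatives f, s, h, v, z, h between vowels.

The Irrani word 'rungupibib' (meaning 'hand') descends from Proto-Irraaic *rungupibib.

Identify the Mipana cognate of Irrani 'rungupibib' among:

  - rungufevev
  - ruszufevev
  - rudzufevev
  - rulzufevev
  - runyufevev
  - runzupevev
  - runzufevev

runzufevev

Mipana: *rungupibib > runyupibib > runyupiviv > runyupevev > runzupevev > runzufevev  (by unconditioned shift, unconditioned shift, vowel merger, unconditioned shift, intervocalic lenition)
Among the options, 'runzufevev' alone shows every Mipana change applied in order.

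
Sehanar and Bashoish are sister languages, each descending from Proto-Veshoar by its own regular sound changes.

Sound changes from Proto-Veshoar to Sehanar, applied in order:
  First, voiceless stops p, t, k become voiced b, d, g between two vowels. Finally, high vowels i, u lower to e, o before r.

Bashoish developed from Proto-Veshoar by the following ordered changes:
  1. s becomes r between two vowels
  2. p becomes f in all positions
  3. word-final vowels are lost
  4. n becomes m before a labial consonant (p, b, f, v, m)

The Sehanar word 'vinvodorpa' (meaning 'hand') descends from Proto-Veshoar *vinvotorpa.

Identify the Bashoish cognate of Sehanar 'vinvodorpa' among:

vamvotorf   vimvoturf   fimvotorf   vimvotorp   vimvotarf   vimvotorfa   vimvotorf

vimvotorf

Bashoish: *vinvotorpa > vinvotorfa > vinvotorf > vimvotorf  (by unconditioned shift, apocope, nasal place assimilation)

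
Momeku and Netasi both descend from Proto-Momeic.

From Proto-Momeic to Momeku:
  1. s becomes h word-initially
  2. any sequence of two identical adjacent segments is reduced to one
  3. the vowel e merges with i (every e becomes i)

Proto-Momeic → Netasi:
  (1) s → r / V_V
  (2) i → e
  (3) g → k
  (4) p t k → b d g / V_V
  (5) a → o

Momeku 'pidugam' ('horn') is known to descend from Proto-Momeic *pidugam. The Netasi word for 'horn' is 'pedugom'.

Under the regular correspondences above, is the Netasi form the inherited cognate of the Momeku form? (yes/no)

yes

Derive the expected Netasi reflex of *pidugam:
Netasi: *pidugam > pedugam > pedukam > pedugam > pedugom  (by vowel merger, unconditioned shift, intervocalic voicing, vowel merger)
Netasi 'pedugom' matches the regular reflex exactly, so the pair is cognate.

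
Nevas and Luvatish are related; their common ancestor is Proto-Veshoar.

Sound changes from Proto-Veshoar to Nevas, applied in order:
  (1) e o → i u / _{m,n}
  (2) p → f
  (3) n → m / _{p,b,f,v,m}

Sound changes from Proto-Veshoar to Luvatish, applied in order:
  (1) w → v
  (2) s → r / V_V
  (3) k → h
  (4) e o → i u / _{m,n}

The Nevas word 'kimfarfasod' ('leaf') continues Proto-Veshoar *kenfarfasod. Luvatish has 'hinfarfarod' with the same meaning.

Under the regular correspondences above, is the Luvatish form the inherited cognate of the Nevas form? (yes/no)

yes

Derive the expected Luvatish reflex of *kenfarfasod:
Luvatish: *kenfarfasod > kenfarfarod > henfarfarod > hinfarfarod  (by rhotacism, unconditioned shift, pre-nasal raising)
Luvatish 'hinfarfarod' matches the regular reflex exactly, so the pair is cognate.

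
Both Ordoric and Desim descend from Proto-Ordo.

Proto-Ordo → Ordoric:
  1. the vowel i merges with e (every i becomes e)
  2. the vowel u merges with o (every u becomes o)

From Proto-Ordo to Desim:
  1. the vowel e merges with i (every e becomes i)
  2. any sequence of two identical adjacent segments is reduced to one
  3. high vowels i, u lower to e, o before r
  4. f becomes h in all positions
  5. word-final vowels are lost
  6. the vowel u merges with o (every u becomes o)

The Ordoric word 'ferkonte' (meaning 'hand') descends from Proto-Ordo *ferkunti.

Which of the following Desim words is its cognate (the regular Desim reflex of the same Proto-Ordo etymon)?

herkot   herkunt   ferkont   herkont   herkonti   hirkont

Desim: *ferkunti
  ferkunti → firkunti   [vowel merger]
  firkunti (rule 2 does not apply)
  firkunti → ferkunti   [pre-rhotic lowering]
  ferkunti → herkunti   [unconditioned shift]
  herkunti → herkunt   [apocope]
  herkunt → herkont   [vowel merger]
  giving Desim herkont.
The other candidates each miss or misapply at least one Desim change.

herkont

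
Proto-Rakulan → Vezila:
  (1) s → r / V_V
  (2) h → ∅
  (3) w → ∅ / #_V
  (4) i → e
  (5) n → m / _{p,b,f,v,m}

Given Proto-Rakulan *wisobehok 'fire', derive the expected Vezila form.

Vezila: start from *wisobehok.
  rule 1 (rhotacism): wisobehok → wirobehok
  rule 2 (h-loss): wirobehok → wirobeok
  rule 3 (glide loss): wirobeok → irobeok
  rule 4 (vowel merger): irobeok → erobeok
  rule 5: no change — erobeok
  ⇒ Vezila erobeok

erobeok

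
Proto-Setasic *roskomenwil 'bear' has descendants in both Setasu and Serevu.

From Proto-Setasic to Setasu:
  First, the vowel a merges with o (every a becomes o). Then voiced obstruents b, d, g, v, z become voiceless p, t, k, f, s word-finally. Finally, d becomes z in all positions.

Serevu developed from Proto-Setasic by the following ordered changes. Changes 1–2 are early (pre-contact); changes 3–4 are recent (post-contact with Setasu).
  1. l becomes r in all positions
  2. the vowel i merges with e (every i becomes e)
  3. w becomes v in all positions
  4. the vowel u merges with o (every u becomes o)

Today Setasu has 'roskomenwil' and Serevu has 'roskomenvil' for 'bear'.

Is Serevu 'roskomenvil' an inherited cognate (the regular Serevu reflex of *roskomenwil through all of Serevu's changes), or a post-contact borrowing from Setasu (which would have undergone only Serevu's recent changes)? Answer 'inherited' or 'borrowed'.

borrowed

If inherited, *roskomenwil would pass through all of Serevu's changes:
Serevu: *roskomenwil > roskomenwir > roskomenwer > roskomenver  (by unconditioned shift, vowel merger, unconditioned shift)
If borrowed from Setasu 'roskomenwil' after the early changes, it would undergo only the recent ones:
  rule 3 (unconditioned shift): roskomenwil → roskomenvil
  rule 4 (vowel merger): no change (roskomenvil)
  ⇒ as a loan: roskomenvil
Serevu 'roskomenvil' matches the loan outcome 'roskomenvil', not the inherited 'roskomenver' — it skipped the early Serevu changes, so it was borrowed from Setasu.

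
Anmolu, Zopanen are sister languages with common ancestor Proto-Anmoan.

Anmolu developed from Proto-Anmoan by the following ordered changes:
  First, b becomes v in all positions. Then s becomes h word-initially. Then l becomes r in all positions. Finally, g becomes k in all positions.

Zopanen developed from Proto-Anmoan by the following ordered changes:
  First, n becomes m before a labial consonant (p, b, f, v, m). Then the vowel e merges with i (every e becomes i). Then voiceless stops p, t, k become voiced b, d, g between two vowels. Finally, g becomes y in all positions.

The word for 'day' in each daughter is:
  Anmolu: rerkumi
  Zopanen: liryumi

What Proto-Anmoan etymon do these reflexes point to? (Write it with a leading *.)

Position 4: Anmolu has k, Zopanen has y. Taking the neighbouring segments as reconstructed: Anmolu k could go back to *k or *g; Zopanen y could go back to *g or *y — the one source consistent with every daughter is *g.
Position 2: Anmolu has e, Zopanen has i. Anmolu preserves e here (none of its changes turn any other segment into e), so the proto-segment is *e.
Verify the candidate proto-form against each daughter:
Anmolu: start from *lergumi.
  rule 1: no change — lergumi
  rule 2: no change — lergumi
  rule 3 (unconditioned shift): lergumi → rergumi
  rule 4 (unconditioned shift): rergumi → rerkumi
  ⇒ Anmolu rerkumi
Zopanen: start from *lergumi.
  rule 1: no change — lergumi
  rule 2 (vowel merger): lergumi → lirgumi
  rule 3: no change — lirgumi
  rule 4 (unconditioned shift): lirgumi → liryumi
  ⇒ Zopanen liryumi
No other proto-form is consistent with every reflex, so the reconstruction is *lergumi.

*lergumi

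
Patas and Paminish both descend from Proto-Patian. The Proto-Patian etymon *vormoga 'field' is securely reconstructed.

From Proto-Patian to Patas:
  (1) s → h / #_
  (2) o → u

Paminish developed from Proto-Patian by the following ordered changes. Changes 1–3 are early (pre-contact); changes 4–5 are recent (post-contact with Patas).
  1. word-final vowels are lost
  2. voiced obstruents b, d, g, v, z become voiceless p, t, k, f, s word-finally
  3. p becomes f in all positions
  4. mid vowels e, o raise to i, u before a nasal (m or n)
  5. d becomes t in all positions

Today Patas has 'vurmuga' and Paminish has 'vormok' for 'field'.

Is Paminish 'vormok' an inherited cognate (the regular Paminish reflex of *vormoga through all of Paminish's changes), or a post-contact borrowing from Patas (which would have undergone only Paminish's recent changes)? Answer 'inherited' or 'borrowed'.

inherited

If inherited, *vormoga would pass through all of Paminish's changes:
Paminish: *vormoga
  vormoga → vormog   [apocope]
  vormog → vormok   [final devoicing]
  vormok (rule 3 does not apply)
  vormok (rule 4 does not apply)
  vormok (rule 5 does not apply)
  giving Paminish vormok.
If borrowed from Patas 'vurmuga' after the early changes, it would undergo only the recent ones:
  rule 4 (pre-nasal raising): no change (vurmuga)
  rule 5 (unconditioned shift): no change (vurmuga)
  ⇒ as a loan: vurmuga
Paminish 'vormok' matches the inherited outcome exactly, so it is an inherited cognate, not a loan.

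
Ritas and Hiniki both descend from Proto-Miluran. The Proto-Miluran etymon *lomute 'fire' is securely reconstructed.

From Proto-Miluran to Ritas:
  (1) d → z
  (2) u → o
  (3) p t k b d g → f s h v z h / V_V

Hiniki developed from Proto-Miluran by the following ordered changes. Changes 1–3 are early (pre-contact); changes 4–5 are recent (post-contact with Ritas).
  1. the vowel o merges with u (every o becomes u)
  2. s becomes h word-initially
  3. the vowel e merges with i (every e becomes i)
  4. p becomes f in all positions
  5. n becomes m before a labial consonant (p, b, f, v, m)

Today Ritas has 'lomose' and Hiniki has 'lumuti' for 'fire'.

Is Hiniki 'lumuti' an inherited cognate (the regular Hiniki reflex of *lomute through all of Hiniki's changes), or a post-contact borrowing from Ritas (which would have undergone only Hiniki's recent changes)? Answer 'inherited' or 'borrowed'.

inherited

If inherited, *lomute would pass through all of Hiniki's changes:
Hiniki: start from *lomute.
  rule 1 (vowel merger): lomute → lumute
  rule 2: no change — lumute
  rule 3 (vowel merger): lumute → lumuti
  rule 4: no change — lumuti
  rule 5: no change — lumuti
  ⇒ Hiniki lumuti
If borrowed from Ritas 'lomose' after the early changes, it would undergo only the recent ones:
  rule 4 (unconditioned shift): no change (lomose)
  rule 5 (nasal place assimilation): no change (lomose)
  ⇒ as a loan: lomose
Hiniki 'lumuti' matches the inherited outcome exactly, so it is an inherited cognate, not a loan.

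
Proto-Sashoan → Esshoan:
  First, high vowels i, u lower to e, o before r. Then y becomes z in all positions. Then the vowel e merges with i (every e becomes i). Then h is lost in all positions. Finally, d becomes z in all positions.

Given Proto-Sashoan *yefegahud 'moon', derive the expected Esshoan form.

zifigauz

Esshoan: start from *yefegahud.
  rule 1: no change — yefegahud
  rule 2 (unconditioned shift): yefegahud → zefegahud
  rule 3 (vowel merger): zefegahud → zifigahud
  rule 4 (h-loss): zifigahud → zifigaud
  rule 5 (unconditioned shift): zifigaud → zifigauz
  ⇒ Esshoan zifigauz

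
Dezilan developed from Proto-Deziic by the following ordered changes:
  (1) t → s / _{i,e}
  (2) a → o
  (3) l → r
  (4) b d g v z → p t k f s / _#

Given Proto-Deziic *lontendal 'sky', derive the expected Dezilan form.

Dezilan: *lontendal > lonsendal > lonsendol > ronsendor  (by palatalisation, vowel merger, unconditioned shift)

ronsendor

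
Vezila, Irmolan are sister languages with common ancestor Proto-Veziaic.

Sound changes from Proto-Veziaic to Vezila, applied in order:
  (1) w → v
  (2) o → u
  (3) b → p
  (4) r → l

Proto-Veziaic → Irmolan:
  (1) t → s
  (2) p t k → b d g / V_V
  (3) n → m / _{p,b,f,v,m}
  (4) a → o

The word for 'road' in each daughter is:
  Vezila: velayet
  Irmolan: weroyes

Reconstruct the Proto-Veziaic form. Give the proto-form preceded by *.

*werayet

Position 1: Vezila has v, Irmolan has w. Irmolan preserves w here (none of its changes turn any other segment into w), so the proto-segment is *w.
Position 7: Vezila has t, Irmolan has s. Vezila preserves t here (none of its changes turn any other segment into t), so the proto-segment is *t.
Position 3: Vezila has l, Irmolan has r. Irmolan preserves r here (none of its changes turn any other segment into r), so the proto-segment is *r.
This points to *werayet. Verify forward in each daughter:
Vezila: start from *werayet.
  rule 1 (unconditioned shift): werayet → verayet
  rule 2: no change — verayet
  rule 3: no change — verayet
  rule 4 (unconditioned shift): verayet → velayet
  ⇒ Vezila velayet
Irmolan: *werayet > werayes > weroyes  (by unconditioned shift, vowel merger)
*werayet is the unique common source.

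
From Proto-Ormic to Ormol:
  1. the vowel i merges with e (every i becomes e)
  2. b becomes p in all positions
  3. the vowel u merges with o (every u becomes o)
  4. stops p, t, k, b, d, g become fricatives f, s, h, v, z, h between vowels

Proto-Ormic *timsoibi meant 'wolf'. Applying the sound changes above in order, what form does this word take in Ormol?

Ormol: start from *timsoibi.
  rule 1 (vowel merger): timsoibi → temsoebe
  rule 2 (unconditioned shift): temsoebe → temsoepe
  rule 3: no change — temsoepe
  rule 4 (intervocalic lenition): temsoepe → temsoefe
  ⇒ Ormol temsoefe

temsoefe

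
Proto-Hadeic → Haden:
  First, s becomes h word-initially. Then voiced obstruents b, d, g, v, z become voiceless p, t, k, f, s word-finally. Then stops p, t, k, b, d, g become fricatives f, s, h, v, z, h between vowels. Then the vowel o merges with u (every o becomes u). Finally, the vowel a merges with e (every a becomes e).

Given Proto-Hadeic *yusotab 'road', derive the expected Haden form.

Haden: start from *yusotab.
  rule 1: no change — yusotab
  rule 2 (final devoicing): yusotab → yusotap
  rule 3 (intervocalic lenition): yusotap → yusosap
  rule 4 (vowel merger): yusosap → yususap
  rule 5 (vowel merger): yususap → yususep
  ⇒ Haden yususep

yususep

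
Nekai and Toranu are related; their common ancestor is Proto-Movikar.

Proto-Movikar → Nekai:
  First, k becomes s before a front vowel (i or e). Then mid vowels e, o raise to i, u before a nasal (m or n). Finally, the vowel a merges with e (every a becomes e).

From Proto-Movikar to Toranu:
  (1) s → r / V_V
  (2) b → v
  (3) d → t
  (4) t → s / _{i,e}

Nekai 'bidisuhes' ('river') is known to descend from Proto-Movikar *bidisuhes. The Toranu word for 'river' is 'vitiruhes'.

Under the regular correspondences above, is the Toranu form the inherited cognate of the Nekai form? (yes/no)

Derive the expected Toranu reflex of *bidisuhes:
Toranu: *bidisuhes
  bidisuhes → bidiruhes   [rhotacism]
  bidiruhes → vidiruhes   [unconditioned shift]
  vidiruhes → vitiruhes   [unconditioned shift]
  vitiruhes → visiruhes   [palatalisation]
  giving Toranu visiruhes.
The regular Toranu reflex would be 'visiruhes', but the attested form is 'vitiruhes'. The correspondence is irregular, so they are not cognates (the Toranu form has a different source).

no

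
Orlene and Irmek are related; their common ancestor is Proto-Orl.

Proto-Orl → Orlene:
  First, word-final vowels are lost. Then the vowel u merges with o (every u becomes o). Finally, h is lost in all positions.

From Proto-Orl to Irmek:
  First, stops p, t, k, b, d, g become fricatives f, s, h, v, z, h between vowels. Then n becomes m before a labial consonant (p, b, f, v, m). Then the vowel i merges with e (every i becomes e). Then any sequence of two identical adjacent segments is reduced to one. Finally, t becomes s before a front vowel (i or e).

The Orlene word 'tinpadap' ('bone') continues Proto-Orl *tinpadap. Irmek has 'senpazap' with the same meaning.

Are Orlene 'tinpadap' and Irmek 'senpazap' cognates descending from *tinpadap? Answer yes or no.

Derive the expected Irmek reflex of *tinpadap:
Irmek: *tinpadap
  tinpadap → tinpazap   [intervocalic lenition]
  tinpazap → timpazap   [nasal place assimilation]
  timpazap → tempazap   [vowel merger]
  tempazap (rule 4 does not apply)
  tempazap → sempazap   [palatalisation]
  giving Irmek sempazap.
The regular Irmek reflex would be 'sempazap', but the attested form is 'senpazap'. The correspondence is irregular, so they are not cognates (the Irmek form has a different source).

no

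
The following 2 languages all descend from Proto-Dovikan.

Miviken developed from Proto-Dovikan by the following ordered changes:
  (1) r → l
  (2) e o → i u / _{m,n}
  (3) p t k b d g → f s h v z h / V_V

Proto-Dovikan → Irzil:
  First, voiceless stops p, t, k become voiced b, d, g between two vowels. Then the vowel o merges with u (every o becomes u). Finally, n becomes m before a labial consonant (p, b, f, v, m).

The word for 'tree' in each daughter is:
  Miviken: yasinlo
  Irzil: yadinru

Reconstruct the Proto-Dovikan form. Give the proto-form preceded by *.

Position 3: Miviken has s, Irzil has d. Taking the neighbouring segments as reconstructed: Miviken s could go back to *t or *s; Irzil d could go back to *t or *d — the one source consistent with every daughter is *t.
Position 7: Miviken has o, Irzil has u. Miviken preserves o here (none of its changes turn any other segment into o), so the proto-segment is *o.
Verify the candidate proto-form against each daughter:
Miviken: start from *yatinro.
  rule 1 (unconditioned shift): yatinro → yatinlo
  rule 2: no change — yatinlo
  rule 3 (intervocalic lenition): yatinlo → yasinlo
  ⇒ Miviken yasinlo
Irzil: *yatinro > yadinro > yadinru  (by intervocalic voicing, vowel merger)
Only *yatinro yields all of Miviken yasinlo, Irzil yadinru.

*yatinro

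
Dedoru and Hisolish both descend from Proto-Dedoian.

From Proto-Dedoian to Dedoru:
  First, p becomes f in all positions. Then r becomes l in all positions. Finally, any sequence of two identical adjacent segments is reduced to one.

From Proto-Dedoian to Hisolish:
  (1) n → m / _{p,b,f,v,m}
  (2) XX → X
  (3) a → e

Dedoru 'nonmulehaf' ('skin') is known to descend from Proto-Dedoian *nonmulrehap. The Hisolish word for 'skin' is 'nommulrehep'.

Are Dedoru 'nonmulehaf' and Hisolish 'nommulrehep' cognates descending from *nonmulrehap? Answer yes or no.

Derive the expected Hisolish reflex of *nonmulrehap:
Hisolish: start from *nonmulrehap.
  rule 1 (nasal place assimilation): nonmulrehap → nommulrehap
  rule 2 (degemination): nommulrehap → nomulrehap
  rule 3 (vowel merger): nomulrehap → nomulrehep
  ⇒ Hisolish nomulrehep
The regular Hisolish reflex would be 'nomulrehep', but the attested form is 'nommulrehep'. The correspondence is irregular, so they are not cognates (the Hisolish form has a different source).

no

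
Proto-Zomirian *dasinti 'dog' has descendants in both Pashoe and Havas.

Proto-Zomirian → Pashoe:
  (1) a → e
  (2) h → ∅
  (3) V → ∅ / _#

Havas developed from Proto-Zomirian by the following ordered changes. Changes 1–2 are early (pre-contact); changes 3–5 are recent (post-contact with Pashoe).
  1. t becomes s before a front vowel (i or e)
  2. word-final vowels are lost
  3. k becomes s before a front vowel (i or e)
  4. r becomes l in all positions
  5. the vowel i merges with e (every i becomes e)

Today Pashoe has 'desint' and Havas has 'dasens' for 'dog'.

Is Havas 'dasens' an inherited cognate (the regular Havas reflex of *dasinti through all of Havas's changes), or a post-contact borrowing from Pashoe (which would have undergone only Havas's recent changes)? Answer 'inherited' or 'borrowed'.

inherited

If inherited, *dasinti would pass through all of Havas's changes:
Havas: *dasinti > dasinsi > dasins > dasens  (by palatalisation, apocope, vowel merger)
If borrowed from Pashoe 'desint' after the early changes, it would undergo only the recent ones:
  rule 3 (palatalisation): no change (desint)
  rule 4 (unconditioned shift): no change (desint)
  rule 5 (vowel merger): desint → desent
  ⇒ as a loan: desent
Havas 'dasens' matches the inherited outcome exactly, so it is an inherited cognate, not a loan.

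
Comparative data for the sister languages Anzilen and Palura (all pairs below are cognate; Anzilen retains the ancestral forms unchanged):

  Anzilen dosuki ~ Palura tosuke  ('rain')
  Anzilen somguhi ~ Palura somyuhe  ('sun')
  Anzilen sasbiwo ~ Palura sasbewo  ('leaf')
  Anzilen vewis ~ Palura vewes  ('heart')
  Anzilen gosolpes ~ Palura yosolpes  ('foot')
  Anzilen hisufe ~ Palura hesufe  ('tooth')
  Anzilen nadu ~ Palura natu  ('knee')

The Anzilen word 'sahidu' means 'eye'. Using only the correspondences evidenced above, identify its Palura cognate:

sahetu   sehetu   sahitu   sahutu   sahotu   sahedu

sasbiwo ~ sasbewo, vewis ~ vewes — Anzilen i corresponds to Palura e after a consonant, before a consonant other than r, m, n, p, b, f, v.
nadu ~ natu — Anzilen d corresponds to Palura t between vowels (before a back vowel).
Applying these to Anzilen 'sahidu':
  sahidu → sahedu   (i→e after a consonant, before a consonant other than r, m, n, p, b, f, v)
  sahedu → sahetu   (d→t between vowels (before a back vowel))
So the Palura cognate is 'sahetu'.

sahetu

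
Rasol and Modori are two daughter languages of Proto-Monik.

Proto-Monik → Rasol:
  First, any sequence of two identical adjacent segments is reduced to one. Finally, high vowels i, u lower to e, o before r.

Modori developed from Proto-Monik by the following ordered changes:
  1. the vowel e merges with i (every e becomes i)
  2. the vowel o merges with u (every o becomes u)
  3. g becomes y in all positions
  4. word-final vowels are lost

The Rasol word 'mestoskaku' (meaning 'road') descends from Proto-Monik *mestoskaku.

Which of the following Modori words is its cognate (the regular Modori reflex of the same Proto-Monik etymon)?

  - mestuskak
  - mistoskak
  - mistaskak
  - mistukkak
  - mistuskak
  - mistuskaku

Modori: *mestoskaku
  mestoskaku → mistoskaku   [vowel merger]
  mistoskaku → mistuskaku   [vowel merger]
  mistuskaku (rule 3 does not apply)
  mistuskaku → mistuskak   [apocope]
  giving Modori mistuskak.
Among the options, 'mistuskak' alone shows every Modori change applied in order.

mistuskak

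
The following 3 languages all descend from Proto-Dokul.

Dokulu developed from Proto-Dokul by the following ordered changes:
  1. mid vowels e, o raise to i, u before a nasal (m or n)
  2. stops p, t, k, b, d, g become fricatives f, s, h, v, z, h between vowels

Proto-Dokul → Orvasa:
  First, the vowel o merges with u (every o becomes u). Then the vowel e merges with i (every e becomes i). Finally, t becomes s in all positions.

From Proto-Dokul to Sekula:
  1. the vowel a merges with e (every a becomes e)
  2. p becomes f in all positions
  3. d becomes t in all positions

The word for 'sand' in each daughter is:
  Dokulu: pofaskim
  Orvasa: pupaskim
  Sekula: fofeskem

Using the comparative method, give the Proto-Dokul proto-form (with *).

*popaskem

Position 7: Dokulu has i, Orvasa has i, Sekula has e. Taking the neighbouring segments as reconstructed: Dokulu i could go back to *e or *i; Orvasa i could go back to *e or *i; Sekula e could go back to *a or *e — the one source consistent with every daughter is *e.
Position 1: Dokulu has p, Orvasa has p, Sekula has f. Dokulu preserves p here (none of its changes turn any other segment into p), so the proto-segment is *p.
Continuing position by position gives *popaskem; check it forward:
Dokulu: *popaskem
  popaskem → popaskim   [pre-nasal raising]
  popaskim → pofaskim   [intervocalic lenition]
  giving Dokulu pofaskim.
Orvasa: start from *popaskem.
  rule 1 (vowel merger): popaskem → pupaskem
  rule 2 (vowel merger): pupaskem → pupaskim
  rule 3: no change — pupaskim
  ⇒ Orvasa pupaskim
Sekula: *popaskem
  popaskem → popeskem   [vowel merger]
  popeskem → fofeskem   [unconditioned shift]
  fofeskem (rule 3 does not apply)
  giving Sekula fofeskem.
No other proto-form is consistent with every reflex, so the reconstruction is *popaskem.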